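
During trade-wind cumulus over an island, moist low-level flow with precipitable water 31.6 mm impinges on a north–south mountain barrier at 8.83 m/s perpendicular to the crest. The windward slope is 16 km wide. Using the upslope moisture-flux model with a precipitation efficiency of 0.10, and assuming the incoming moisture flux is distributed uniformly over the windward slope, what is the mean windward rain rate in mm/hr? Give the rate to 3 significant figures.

R ≈ 6.28 mm/hr

Incoming column moisture flux per unit ridge length: F = V × PW = 8.83 × 31.6 = 279.028 mm·m/s.
Spread over the 16 km slope with efficiency ε = 0.10: R = ε·F/W = 0.10 × 279.028 / 16000 m = 1.744e-03 mm/s.
R = 1.744e-03 × 3600 = 6.28 mm/hr.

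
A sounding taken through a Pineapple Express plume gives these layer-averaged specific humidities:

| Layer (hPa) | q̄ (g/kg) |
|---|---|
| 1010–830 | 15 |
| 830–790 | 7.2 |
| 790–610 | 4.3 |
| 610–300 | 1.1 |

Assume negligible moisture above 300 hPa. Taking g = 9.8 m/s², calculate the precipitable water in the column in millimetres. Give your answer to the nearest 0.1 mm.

Precipitable water is the column-integrated vapour mass per unit area: PW = (1/g) Σ q̄ Δp, with q in kg/kg and Δp in Pa (1 kg/m² of water = 1 mm).
Layer 1010–830 hPa: Δp = 180 hPa = 18000 Pa, q̄ = 0.015 kg/kg → 0.015 × 18000 / 9.8 = 27.55 mm
Layer 830–790 hPa: Δp = 40 hPa = 4000 Pa, q̄ = 0.0072 kg/kg → 0.0072 × 4000 / 9.8 = 2.94 mm
Layer 790–610 hPa: Δp = 180 hPa = 18000 Pa, q̄ = 0.0043 kg/kg → 0.0043 × 18000 / 9.8 = 7.90 mm
Layer 610–300 hPa: Δp = 310 hPa = 31000 Pa, q̄ = 0.0011 kg/kg → 0.0011 × 31000 / 9.8 = 3.48 mm
PW = 27.55 + 2.94 + 7.90 + 3.48 = 41.87 ≈ 41.9 mm.

PW ≈ 41.9 mm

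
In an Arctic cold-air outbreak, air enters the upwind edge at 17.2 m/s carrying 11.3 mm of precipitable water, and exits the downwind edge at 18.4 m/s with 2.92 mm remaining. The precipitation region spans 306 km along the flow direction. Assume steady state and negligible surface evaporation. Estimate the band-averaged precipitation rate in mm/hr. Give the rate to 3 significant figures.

Column moisture flux per unit crosswind length is F = V × PW.
Inflow: F_in = 17.2 × 11.3 = 194.36 mm·m/s
Outflow: F_out = 18.4 × 2.92 = 53.728 mm·m/s
Steady-state rate R = (F_in − F_out)/L = (194.36 − 53.728) / 306000 m = 4.596e-04 mm/s.
R = 4.596e-04 × 3600 = 1.65 mm/hr.

R ≈ 1.65 mm/hr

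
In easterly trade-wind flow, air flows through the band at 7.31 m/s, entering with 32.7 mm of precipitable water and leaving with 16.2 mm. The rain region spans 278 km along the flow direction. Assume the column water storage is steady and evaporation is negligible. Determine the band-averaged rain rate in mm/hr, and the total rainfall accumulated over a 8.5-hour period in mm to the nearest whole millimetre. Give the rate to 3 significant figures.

Column moisture flux per unit crosswind length is F = V × PW.
Inflow: F_in = 7.31 × 32.7 = 239.037 mm·m/s
Outflow: F_out = 7.31 × 16.2 = 118.422 mm·m/s
Steady-state rate R = (F_in − F_out)/L = (239.037 − 118.422) / 278000 m = 4.339e-04 mm/s.
R = 4.339e-04 × 3600 = 1.56 mm/hr.
Over 8.5 h: total = 1.56 × 8.5 = 13.26 ≈ 13 mm.

R ≈ 1.56 mm/hr; total ≈ 13 mm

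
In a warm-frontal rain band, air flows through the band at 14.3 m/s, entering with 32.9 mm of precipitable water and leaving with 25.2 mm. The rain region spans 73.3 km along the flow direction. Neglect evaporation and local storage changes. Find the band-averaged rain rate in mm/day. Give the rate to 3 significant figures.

R ≈ 130 mm/day

Column moisture flux per unit crosswind length is F = V × PW.
Inflow: F_in = 14.3 × 32.9 = 470.47 mm·m/s
Outflow: F_out = 14.3 × 25.2 = 360.36 mm·m/s
Steady-state rate R = (F_in − F_out)/L = (470.47 − 360.36) / 73300 m = 1.502e-03 mm/s.
R = 1.502e-03 × 3600 × 24 = 130 mm/day.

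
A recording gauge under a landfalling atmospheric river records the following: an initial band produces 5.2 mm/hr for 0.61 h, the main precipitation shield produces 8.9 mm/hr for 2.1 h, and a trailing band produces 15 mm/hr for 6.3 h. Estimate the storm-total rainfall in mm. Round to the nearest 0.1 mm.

Total = Σ Rᵢ Δtᵢ = 5.2 × 0.61 + 8.9 × 2.1 + 15 × 6.3
      = 3.172 + 18.69 + 94.5 = 116.4 mm.

total ≈ 116.4 mm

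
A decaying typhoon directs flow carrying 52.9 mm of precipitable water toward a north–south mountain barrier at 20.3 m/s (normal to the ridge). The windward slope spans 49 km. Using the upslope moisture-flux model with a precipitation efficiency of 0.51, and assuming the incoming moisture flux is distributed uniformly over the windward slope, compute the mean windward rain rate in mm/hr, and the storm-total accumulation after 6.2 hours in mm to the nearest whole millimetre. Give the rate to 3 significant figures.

Incoming column moisture flux per unit ridge length: F = V × PW = 20.3 × 52.9 = 1073.87 mm·m/s.
Spread over the 49 km slope with efficiency ε = 0.51: R = ε·F/W = 0.51 × 1073.87 / 49000 m = 1.118e-02 mm/s.
R = 1.118e-02 × 3600 = 40.2 mm/hr.
Over 6.2 h: total = 40.2 × 6.2 = 249.24 ≈ 249 mm.

R ≈ 40.2 mm/hr; total ≈ 249 mm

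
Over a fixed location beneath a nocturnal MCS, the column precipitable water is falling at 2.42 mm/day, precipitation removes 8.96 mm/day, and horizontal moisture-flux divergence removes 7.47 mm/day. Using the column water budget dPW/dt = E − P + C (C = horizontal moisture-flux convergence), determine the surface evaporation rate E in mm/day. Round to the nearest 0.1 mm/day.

E ≈ 14.0 mm/day

dPW/dt = -2.42 mm/day.
E = dPW/dt + P − C = (-2.42) + 8.96 − (-7.47) = 14.0 mm/day.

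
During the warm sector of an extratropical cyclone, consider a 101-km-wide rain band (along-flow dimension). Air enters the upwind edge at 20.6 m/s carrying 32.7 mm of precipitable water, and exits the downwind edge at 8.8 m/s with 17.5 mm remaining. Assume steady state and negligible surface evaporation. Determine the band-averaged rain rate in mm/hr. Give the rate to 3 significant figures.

Column moisture flux per unit crosswind length is F = V × PW.
Inflow: F_in = 20.6 × 32.7 = 673.62 mm·m/s
Outflow: F_out = 8.8 × 17.5 = 154 mm·m/s
Steady-state rate R = (F_in − F_out)/L = (673.62 − 154) / 101000 m = 5.145e-03 mm/s.
R = 5.145e-03 × 3600 = 18.5 mm/hr.

R ≈ 18.5 mm/hr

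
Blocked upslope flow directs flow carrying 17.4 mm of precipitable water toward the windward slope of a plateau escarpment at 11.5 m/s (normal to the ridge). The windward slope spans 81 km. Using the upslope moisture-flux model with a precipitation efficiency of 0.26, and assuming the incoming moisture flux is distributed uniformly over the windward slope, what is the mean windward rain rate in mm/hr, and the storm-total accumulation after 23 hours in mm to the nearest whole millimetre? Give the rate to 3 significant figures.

Incoming column moisture flux per unit ridge length: F = V × PW = 11.5 × 17.4 = 200.1 mm·m/s.
Spread over the 81 km slope with efficiency ε = 0.26: R = ε·F/W = 0.26 × 200.1 / 81000 m = 6.423e-04 mm/s.
R = 6.423e-04 × 3600 = 2.31 mm/hr.
Over 23 h: total = 2.31 × 23 = 53.13 ≈ 53 mm.

R ≈ 2.31 mm/hr; total ≈ 53 mm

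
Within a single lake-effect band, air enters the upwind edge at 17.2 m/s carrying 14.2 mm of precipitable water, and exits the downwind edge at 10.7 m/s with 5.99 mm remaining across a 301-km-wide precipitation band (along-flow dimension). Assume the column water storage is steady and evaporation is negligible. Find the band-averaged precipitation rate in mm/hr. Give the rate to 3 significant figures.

R ≈ 2.15 mm/hr

Column moisture flux per unit crosswind length is F = V × PW.
Inflow: F_in = 17.2 × 14.2 = 244.24 mm·m/s
Outflow: F_out = 10.7 × 5.99 = 64.093 mm·m/s
Steady-state rate R = (F_in − F_out)/L = (244.24 − 64.093) / 301000 m = 5.985e-04 mm/s.
R = 5.985e-04 × 3600 = 2.15 mm/hr.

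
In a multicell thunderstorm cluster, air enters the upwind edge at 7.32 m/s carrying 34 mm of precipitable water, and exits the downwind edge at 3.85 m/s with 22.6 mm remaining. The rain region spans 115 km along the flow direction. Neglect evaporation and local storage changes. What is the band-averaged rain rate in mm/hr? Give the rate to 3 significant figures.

Column moisture flux per unit crosswind length is F = V × PW.
Inflow: F_in = 7.32 × 34 = 248.88 mm·m/s
Outflow: F_out = 3.85 × 22.6 = 87.01 mm·m/s
Steady-state rate R = (F_in − F_out)/L = (248.88 − 87.01) / 115000 m = 1.408e-03 mm/s.
R = 1.408e-03 × 3600 = 5.07 mm/hr.

R ≈ 5.07 mm/hr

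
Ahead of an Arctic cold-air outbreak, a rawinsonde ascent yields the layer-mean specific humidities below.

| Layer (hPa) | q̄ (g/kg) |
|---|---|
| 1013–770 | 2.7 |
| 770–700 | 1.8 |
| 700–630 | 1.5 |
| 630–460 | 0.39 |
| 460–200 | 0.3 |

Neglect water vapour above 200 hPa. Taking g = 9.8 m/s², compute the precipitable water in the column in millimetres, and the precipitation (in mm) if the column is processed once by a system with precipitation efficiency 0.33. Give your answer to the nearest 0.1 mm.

Precipitable water is the column-integrated vapour mass per unit area: PW = (1/g) Σ q̄ Δp, with q in kg/kg and Δp in Pa (1 kg/m² of water = 1 mm).
Layer 1013–770 hPa: Δp = 243 hPa = 24300 Pa, q̄ = 0.0027 kg/kg → 0.0027 × 24300 / 9.8 = 6.69 mm
Layer 770–700 hPa: Δp = 70 hPa = 7000 Pa, q̄ = 0.0018 kg/kg → 0.0018 × 7000 / 9.8 = 1.29 mm
Layer 700–630 hPa: Δp = 70 hPa = 7000 Pa, q̄ = 0.0015 kg/kg → 0.0015 × 7000 / 9.8 = 1.07 mm
Layer 630–460 hPa: Δp = 170 hPa = 17000 Pa, q̄ = 0.00039 kg/kg → 0.00039 × 17000 / 9.8 = 0.68 mm
Layer 460–200 hPa: Δp = 260 hPa = 26000 Pa, q̄ = 0.0003 kg/kg → 0.0003 × 26000 / 9.8 = 0.80 mm
PW = 6.69 + 1.29 + 1.07 + 0.68 + 0.80 = 10.53 ≈ 10.5 mm.
Precipitation = ε × PW = 0.33 × 10.5 = 3.5 mm.

PW ≈ 10.5 mm; precipitation ≈ 3.5 mm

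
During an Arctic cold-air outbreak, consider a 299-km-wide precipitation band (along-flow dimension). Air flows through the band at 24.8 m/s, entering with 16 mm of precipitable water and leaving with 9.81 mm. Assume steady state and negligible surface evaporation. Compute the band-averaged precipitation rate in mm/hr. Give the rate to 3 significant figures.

Column moisture flux per unit crosswind length is F = V × PW.
Inflow: F_in = 24.8 × 16 = 396.8 mm·m/s
Outflow: F_out = 24.8 × 9.81 = 243.288 mm·m/s
Steady-state rate R = (F_in − F_out)/L = (396.8 − 243.288) / 299000 m = 5.134e-04 mm/s.
R = 5.134e-04 × 3600 = 1.85 mm/hr.

R ≈ 1.85 mm/hr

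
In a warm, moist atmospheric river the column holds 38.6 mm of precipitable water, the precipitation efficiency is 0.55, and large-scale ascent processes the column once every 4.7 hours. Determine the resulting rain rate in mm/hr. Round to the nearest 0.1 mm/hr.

R ≈ 4.5 mm/hr

Each overturning extracts ε × PW = 0.55 × 38.6 = 21.23 mm.
Rate = ε·PW / τ = 21.23 / 4.7 h = 4.5 mm/hr.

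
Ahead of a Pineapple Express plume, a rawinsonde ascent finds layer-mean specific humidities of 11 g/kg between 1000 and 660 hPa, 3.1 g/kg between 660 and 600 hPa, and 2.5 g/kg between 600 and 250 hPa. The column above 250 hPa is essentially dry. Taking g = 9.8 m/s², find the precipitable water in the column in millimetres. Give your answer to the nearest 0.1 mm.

Precipitable water is the column-integrated vapour mass per unit area: PW = (1/g) Σ q̄ Δp, with q in kg/kg and Δp in Pa (1 kg/m² of water = 1 mm).
Layer 1000–660 hPa: Δp = 340 hPa = 34000 Pa, q̄ = 0.011 kg/kg → 0.011 × 34000 / 9.8 = 38.16 mm
Layer 660–600 hPa: Δp = 60 hPa = 6000 Pa, q̄ = 0.0031 kg/kg → 0.0031 × 6000 / 9.8 = 1.90 mm
Layer 600–250 hPa: Δp = 350 hPa = 35000 Pa, q̄ = 0.0025 kg/kg → 0.0025 × 35000 / 9.8 = 8.93 mm
PW = 38.16 + 1.90 + 8.93 = 48.99 ≈ 49.0 mm.

PW ≈ 49.0 mm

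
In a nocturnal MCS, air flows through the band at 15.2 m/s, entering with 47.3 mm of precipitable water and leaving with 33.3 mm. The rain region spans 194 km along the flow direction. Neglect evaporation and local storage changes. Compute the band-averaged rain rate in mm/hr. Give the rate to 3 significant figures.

Column moisture flux per unit crosswind length is F = V × PW.
Inflow: F_in = 15.2 × 47.3 = 718.96 mm·m/s
Outflow: F_out = 15.2 × 33.3 = 506.16 mm·m/s
Steady-state rate R = (F_in − F_out)/L = (718.96 − 506.16) / 194000 m = 1.097e-03 mm/s.
R = 1.097e-03 × 3600 = 3.95 mm/hr.

R ≈ 3.95 mm/hr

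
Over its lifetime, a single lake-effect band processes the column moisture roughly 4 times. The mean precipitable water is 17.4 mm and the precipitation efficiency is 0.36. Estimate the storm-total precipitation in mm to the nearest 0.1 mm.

precipitation ≈ 25.1 mm

Each cycle deposits ε × PW = 0.36 × 17.4 = 6.264 mm.
Over 4 cycles: 4 × 6.264 = 25.1 mm.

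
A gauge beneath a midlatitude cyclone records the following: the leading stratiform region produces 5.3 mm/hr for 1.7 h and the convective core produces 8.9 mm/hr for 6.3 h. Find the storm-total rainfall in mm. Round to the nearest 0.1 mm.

Total = Σ Rᵢ Δtᵢ = 5.3 × 1.7 + 8.9 × 6.3
      = 9.01 + 56.07 = 65.1 mm.

total ≈ 65.1 mm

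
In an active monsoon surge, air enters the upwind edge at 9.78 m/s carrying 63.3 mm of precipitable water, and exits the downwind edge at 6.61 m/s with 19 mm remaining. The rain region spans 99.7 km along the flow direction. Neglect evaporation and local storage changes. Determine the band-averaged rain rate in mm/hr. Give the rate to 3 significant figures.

R ≈ 17.8 mm/hr

Column moisture flux per unit crosswind length is F = V × PW.
Inflow: F_in = 9.78 × 63.3 = 619.074 mm·m/s
Outflow: F_out = 6.61 × 19 = 125.59 mm·m/s
Steady-state rate R = (F_in − F_out)/L = (619.074 − 125.59) / 99700 m = 4.950e-03 mm/s.
R = 4.950e-03 × 3600 = 17.8 mm/hr.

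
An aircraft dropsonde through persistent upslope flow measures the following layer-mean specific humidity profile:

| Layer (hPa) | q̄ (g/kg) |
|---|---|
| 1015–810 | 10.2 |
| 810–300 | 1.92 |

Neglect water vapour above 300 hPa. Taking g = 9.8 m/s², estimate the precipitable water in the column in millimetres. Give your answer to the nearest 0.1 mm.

Precipitable water is the column-integrated vapour mass per unit area: PW = (1/g) Σ q̄ Δp, with q in kg/kg and Δp in Pa (1 kg/m² of water = 1 mm).
Layer 1015–810 hPa: Δp = 205 hPa = 20500 Pa, q̄ = 0.0102 kg/kg → 0.0102 × 20500 / 9.8 = 21.34 mm
Layer 810–300 hPa: Δp = 510 hPa = 51000 Pa, q̄ = 0.00192 kg/kg → 0.00192 × 51000 / 9.8 = 9.99 mm
PW = 21.34 + 9.99 = 31.33 ≈ 31.3 mm.

PW ≈ 31.3 mm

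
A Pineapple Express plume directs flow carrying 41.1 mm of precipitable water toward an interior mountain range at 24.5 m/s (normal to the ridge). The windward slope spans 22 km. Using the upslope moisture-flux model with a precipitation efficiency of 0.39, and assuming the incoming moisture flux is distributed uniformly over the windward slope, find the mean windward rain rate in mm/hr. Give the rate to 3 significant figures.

Incoming column moisture flux per unit ridge length: F = V × PW = 24.5 × 41.1 = 1006.95 mm·m/s.
Spread over the 22 km slope with efficiency ε = 0.39: R = ε·F/W = 0.39 × 1006.95 / 22000 m = 1.785e-02 mm/s.
R = 1.785e-02 × 3600 = 64.3 mm/hr.

R ≈ 64.3 mm/hr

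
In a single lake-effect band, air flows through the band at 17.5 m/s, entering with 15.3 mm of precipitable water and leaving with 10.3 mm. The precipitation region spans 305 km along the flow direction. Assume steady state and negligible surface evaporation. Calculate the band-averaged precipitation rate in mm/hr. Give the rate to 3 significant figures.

Column moisture flux per unit crosswind length is F = V × PW.
Inflow: F_in = 17.5 × 15.3 = 267.75 mm·m/s
Outflow: F_out = 17.5 × 10.3 = 180.25 mm·m/s
Steady-state rate R = (F_in − F_out)/L = (267.75 − 180.25) / 305000 m = 2.869e-04 mm/s.
R = 2.869e-04 × 3600 = 1.03 mm/hr.

R ≈ 1.03 mm/hr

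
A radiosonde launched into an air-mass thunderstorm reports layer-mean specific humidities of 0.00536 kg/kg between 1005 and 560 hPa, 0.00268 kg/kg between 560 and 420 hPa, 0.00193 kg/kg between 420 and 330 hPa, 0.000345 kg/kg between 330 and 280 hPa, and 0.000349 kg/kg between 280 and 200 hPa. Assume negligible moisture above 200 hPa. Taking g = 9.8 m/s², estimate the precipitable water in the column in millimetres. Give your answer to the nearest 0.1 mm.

Precipitable water is the column-integrated vapour mass per unit area: PW = (1/g) Σ q̄ Δp, with q in kg/kg and Δp in Pa (1 kg/m² of water = 1 mm).
Layer 1005–560 hPa: Δp = 445 hPa = 44500 Pa, q̄ = 0.00536 kg/kg → 0.00536 × 44500 / 9.8 = 24.34 mm
Layer 560–420 hPa: Δp = 140 hPa = 14000 Pa, q̄ = 0.00268 kg/kg → 0.00268 × 14000 / 9.8 = 3.83 mm
Layer 420–330 hPa: Δp = 90 hPa = 9000 Pa, q̄ = 0.00193 kg/kg → 0.00193 × 9000 / 9.8 = 1.77 mm
Layer 330–280 hPa: Δp = 50 hPa = 5000 Pa, q̄ = 0.000345 kg/kg → 0.000345 × 5000 / 9.8 = 0.18 mm
Layer 280–200 hPa: Δp = 80 hPa = 8000 Pa, q̄ = 0.000349 kg/kg → 0.000349 × 8000 / 9.8 = 0.28 mm
PW = 24.34 + 3.83 + 1.77 + 0.18 + 0.28 = 30.40 ≈ 30.4 mm.

PW ≈ 30.4 mm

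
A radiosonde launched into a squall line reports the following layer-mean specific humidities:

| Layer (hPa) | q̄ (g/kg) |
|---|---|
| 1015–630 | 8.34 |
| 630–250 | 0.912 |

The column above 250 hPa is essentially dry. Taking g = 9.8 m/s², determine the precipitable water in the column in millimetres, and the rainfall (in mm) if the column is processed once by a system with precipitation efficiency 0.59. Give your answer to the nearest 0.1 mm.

Precipitable water is the column-integrated vapour mass per unit area: PW = (1/g) Σ q̄ Δp, with q in kg/kg and Δp in Pa (1 kg/m² of water = 1 mm).
Layer 1015–630 hPa: Δp = 385 hPa = 38500 Pa, q̄ = 0.00834 kg/kg → 0.00834 × 38500 / 9.8 = 32.76 mm
Layer 630–250 hPa: Δp = 380 hPa = 38000 Pa, q̄ = 0.000912 kg/kg → 0.000912 × 38000 / 9.8 = 3.54 mm
PW = 32.76 + 3.54 = 36.30 ≈ 36.3 mm.
Rainfall = ε × PW = 0.59 × 36.3 = 21.4 mm.

PW ≈ 36.3 mm; rainfall ≈ 21.4 mm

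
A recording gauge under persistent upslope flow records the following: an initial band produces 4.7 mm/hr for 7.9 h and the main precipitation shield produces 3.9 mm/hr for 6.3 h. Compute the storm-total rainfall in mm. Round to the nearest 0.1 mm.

Total = Σ Rᵢ Δtᵢ = 4.7 × 7.9 + 3.9 × 6.3
      = 37.13 + 24.57 = 61.7 mm.

total ≈ 61.7 mm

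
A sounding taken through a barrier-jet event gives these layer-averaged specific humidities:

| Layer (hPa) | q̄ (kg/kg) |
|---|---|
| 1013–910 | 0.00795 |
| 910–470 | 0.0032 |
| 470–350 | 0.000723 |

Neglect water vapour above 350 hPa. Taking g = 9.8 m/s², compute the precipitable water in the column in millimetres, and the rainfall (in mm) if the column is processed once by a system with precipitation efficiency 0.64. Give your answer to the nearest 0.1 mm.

PW ≈ 23.6 mm; rainfall ≈ 15.1 mm

Precipitable water is the column-integrated vapour mass per unit area: PW = (1/g) Σ q̄ Δp, with q in kg/kg and Δp in Pa (1 kg/m² of water = 1 mm).
Layer 1013–910 hPa: Δp = 103 hPa = 10300 Pa, q̄ = 0.00795 kg/kg → 0.00795 × 10300 / 9.8 = 8.36 mm
Layer 910–470 hPa: Δp = 440 hPa = 44000 Pa, q̄ = 0.0032 kg/kg → 0.0032 × 44000 / 9.8 = 14.37 mm
Layer 470–350 hPa: Δp = 120 hPa = 12000 Pa, q̄ = 0.000723 kg/kg → 0.000723 × 12000 / 9.8 = 0.89 mm
PW = 8.36 + 14.37 + 0.89 = 23.62 ≈ 23.6 mm.
Rainfall = ε × PW = 0.64 × 23.6 = 15.1 mm.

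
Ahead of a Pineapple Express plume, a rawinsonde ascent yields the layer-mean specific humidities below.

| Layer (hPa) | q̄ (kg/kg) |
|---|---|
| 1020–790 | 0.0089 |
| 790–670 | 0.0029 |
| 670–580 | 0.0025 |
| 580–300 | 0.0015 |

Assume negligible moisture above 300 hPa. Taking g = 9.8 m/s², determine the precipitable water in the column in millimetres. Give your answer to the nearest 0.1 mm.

Precipitable water is the column-integrated vapour mass per unit area: PW = (1/g) Σ q̄ Δp, with q in kg/kg and Δp in Pa (1 kg/m² of water = 1 mm).
Layer 1020–790 hPa: Δp = 230 hPa = 23000 Pa, q̄ = 0.0089 kg/kg → 0.0089 × 23000 / 9.8 = 20.89 mm
Layer 790–670 hPa: Δp = 120 hPa = 12000 Pa, q̄ = 0.0029 kg/kg → 0.0029 × 12000 / 9.8 = 3.55 mm
Layer 670–580 hPa: Δp = 90 hPa = 9000 Pa, q̄ = 0.0025 kg/kg → 0.0025 × 9000 / 9.8 = 2.30 mm
Layer 580–300 hPa: Δp = 280 hPa = 28000 Pa, q̄ = 0.0015 kg/kg → 0.0015 × 28000 / 9.8 = 4.29 mm
PW = 20.89 + 3.55 + 2.30 + 4.29 = 31.03 ≈ 31.0 mm.

PW ≈ 31.0 mm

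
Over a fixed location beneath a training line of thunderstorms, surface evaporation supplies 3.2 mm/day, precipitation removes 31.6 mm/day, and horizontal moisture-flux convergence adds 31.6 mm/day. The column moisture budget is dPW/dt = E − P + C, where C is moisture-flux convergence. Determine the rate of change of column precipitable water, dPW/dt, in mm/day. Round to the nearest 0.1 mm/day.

dPW/dt ≈ 3.2 mm/day

dPW/dt = E − P + C = 3.2 − 31.6 + (31.6) = 3.2 mm/day.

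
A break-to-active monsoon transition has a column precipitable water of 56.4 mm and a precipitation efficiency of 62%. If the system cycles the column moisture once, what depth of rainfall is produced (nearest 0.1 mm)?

rainfall ≈ 35.0 mm

Rainfall = ε × PW = 0.62 × 56.4 = 35.0 mm.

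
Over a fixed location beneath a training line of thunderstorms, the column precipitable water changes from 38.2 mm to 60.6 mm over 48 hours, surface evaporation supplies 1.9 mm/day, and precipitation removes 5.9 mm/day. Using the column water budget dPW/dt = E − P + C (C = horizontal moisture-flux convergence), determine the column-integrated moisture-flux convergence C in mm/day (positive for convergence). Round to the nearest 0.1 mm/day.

dPW/dt = (60.6 − 38.2) mm / (48/24 day) = +11.200 mm/day.
C = dPW/dt − E + P = (+11.200) − 1.9 + 5.9 = 15.2 mm/day.

C ≈ 15.2 mm/day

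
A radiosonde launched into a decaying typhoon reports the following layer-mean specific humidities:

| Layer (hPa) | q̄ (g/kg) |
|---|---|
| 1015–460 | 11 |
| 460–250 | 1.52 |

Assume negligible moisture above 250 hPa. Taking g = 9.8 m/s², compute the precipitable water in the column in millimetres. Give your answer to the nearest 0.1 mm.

Precipitable water is the column-integrated vapour mass per unit area: PW = (1/g) Σ q̄ Δp, with q in kg/kg and Δp in Pa (1 kg/m² of water = 1 mm).
Layer 1015–460 hPa: Δp = 555 hPa = 55500 Pa, q̄ = 0.011 kg/kg → 0.011 × 55500 / 9.8 = 62.30 mm
Layer 460–250 hPa: Δp = 210 hPa = 21000 Pa, q̄ = 0.00152 kg/kg → 0.00152 × 21000 / 9.8 = 3.26 mm
PW = 62.30 + 3.26 = 65.56 ≈ 65.6 mm.

PW ≈ 65.6 mm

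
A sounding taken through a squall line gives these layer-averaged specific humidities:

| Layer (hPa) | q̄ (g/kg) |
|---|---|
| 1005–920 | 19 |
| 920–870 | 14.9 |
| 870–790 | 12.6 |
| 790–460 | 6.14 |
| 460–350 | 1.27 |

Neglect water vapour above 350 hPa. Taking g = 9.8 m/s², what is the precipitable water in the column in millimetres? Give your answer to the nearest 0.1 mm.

PW ≈ 56.5 mm

Precipitable water is the column-integrated vapour mass per unit area: PW = (1/g) Σ q̄ Δp, with q in kg/kg and Δp in Pa (1 kg/m² of water = 1 mm).
Layer 1005–920 hPa: Δp = 85 hPa = 8500 Pa, q̄ = 0.019 kg/kg → 0.019 × 8500 / 9.8 = 16.48 mm
Layer 920–870 hPa: Δp = 50 hPa = 5000 Pa, q̄ = 0.0149 kg/kg → 0.0149 × 5000 / 9.8 = 7.60 mm
Layer 870–790 hPa: Δp = 80 hPa = 8000 Pa, q̄ = 0.0126 kg/kg → 0.0126 × 8000 / 9.8 = 10.29 mm
Layer 790–460 hPa: Δp = 330 hPa = 33000 Pa, q̄ = 0.00614 kg/kg → 0.00614 × 33000 / 9.8 = 20.68 mm
Layer 460–350 hPa: Δp = 110 hPa = 11000 Pa, q̄ = 0.00127 kg/kg → 0.00127 × 11000 / 9.8 = 1.43 mm
PW = 16.48 + 7.60 + 10.29 + 20.68 + 1.43 = 56.48 ≈ 56.5 mm.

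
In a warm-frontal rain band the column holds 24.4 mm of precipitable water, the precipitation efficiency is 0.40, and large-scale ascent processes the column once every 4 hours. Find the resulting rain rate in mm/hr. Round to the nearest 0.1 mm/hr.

Each overturning extracts ε × PW = 0.40 × 24.4 = 9.76 mm.
Rate = ε·PW / τ = 9.76 / 4 h = 2.4 mm/hr.

R ≈ 2.4 mm/hr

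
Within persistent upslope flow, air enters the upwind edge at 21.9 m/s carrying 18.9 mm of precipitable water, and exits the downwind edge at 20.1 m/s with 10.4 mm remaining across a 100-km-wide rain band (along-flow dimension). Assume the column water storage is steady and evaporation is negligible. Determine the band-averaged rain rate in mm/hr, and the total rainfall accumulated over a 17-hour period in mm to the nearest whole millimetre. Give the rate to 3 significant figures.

Column moisture flux per unit crosswind length is F = V × PW.
Inflow: F_in = 21.9 × 18.9 = 413.91 mm·m/s
Outflow: F_out = 20.1 × 10.4 = 209.04 mm·m/s
Steady-state rate R = (F_in − F_out)/L = (413.91 − 209.04) / 100000 m = 2.049e-03 mm/s.
R = 2.049e-03 × 3600 = 7.38 mm/hr.
Over 17 h: total = 7.38 × 17 = 125.46 ≈ 125 mm.

R ≈ 7.38 mm/hr; total ≈ 125 mm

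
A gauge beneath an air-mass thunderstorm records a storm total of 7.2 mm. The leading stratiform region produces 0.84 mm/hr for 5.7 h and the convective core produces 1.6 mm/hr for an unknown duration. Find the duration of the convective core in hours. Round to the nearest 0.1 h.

duration ≈ 1.5 h

Known phases: 0.84 × 5.7 = 4.788 mm.
Remaining depth = 7.2 − 4.788 = 2.412 mm.
Duration = 2.412 / 1.6 = 1.5 h.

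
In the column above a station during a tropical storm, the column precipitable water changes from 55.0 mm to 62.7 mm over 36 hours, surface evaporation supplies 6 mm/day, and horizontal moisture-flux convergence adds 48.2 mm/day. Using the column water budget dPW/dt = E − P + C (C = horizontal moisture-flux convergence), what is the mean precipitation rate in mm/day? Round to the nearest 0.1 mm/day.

dPW/dt = (62.7 − 55.0) mm / (36/24 day) = +5.133 mm/day.
P = E + C − dPW/dt = 6 + (48.2) − (+5.133) = 49.1 mm/day.

P ≈ 49.1 mm/day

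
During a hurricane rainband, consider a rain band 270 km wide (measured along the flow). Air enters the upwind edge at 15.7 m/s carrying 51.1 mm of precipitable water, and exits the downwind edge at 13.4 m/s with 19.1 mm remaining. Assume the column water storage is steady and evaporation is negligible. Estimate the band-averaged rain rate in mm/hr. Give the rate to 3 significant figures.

Column moisture flux per unit crosswind length is F = V × PW.
Inflow: F_in = 15.7 × 51.1 = 802.27 mm·m/s
Outflow: F_out = 13.4 × 19.1 = 255.94 mm·m/s
Steady-state rate R = (F_in − F_out)/L = (802.27 − 255.94) / 270000 m = 2.023e-03 mm/s.
R = 2.023e-03 × 3600 = 7.28 mm/hr.

R ≈ 7.28 mm/hr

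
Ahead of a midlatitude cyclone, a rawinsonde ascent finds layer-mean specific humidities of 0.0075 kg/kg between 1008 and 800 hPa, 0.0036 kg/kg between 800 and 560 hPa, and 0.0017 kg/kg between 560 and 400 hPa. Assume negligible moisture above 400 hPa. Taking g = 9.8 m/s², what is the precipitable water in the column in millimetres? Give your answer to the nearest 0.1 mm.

Precipitable water is the column-integrated vapour mass per unit area: PW = (1/g) Σ q̄ Δp, with q in kg/kg and Δp in Pa (1 kg/m² of water = 1 mm).
Layer 1008–800 hPa: Δp = 208 hPa = 20800 Pa, q̄ = 0.0075 kg/kg → 0.0075 × 20800 / 9.8 = 15.92 mm
Layer 800–560 hPa: Δp = 240 hPa = 24000 Pa, q̄ = 0.0036 kg/kg → 0.0036 × 24000 / 9.8 = 8.82 mm
Layer 560–400 hPa: Δp = 160 hPa = 16000 Pa, q̄ = 0.0017 kg/kg → 0.0017 × 16000 / 9.8 = 2.78 mm
PW = 15.92 + 8.82 + 2.78 = 27.52 ≈ 27.5 mm.

PW ≈ 27.5 mm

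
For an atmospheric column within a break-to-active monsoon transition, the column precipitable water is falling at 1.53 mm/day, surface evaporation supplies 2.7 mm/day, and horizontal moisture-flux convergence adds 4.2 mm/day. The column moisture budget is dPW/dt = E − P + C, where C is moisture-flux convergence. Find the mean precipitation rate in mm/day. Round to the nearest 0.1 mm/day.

P ≈ 8.4 mm/day

dPW/dt = -1.53 mm/day.
P = E + C − dPW/dt = 2.7 + (4.2) − (-1.53) = 8.4 mm/day.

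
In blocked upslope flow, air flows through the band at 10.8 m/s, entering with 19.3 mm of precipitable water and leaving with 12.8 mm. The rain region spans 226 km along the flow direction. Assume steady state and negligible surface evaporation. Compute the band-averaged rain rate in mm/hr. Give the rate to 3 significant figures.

R ≈ 1.12 mm/hr

Column moisture flux per unit crosswind length is F = V × PW.
Inflow: F_in = 10.8 × 19.3 = 208.44 mm·m/s
Outflow: F_out = 10.8 × 12.8 = 138.24 mm·m/s
Steady-state rate R = (F_in − F_out)/L = (208.44 − 138.24) / 226000 m = 3.106e-04 mm/s.
R = 3.106e-04 × 3600 = 1.12 mm/hr.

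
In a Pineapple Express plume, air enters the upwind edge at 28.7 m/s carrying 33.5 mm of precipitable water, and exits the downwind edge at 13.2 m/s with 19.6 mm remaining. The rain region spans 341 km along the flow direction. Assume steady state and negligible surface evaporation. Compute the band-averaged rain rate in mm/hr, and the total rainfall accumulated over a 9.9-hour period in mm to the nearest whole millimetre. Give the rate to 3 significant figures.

Column moisture flux per unit crosswind length is F = V × PW.
Inflow: F_in = 28.7 × 33.5 = 961.45 mm·m/s
Outflow: F_out = 13.2 × 19.6 = 258.72 mm·m/s
Steady-state rate R = (F_in − F_out)/L = (961.45 − 258.72) / 341000 m = 2.061e-03 mm/s.
R = 2.061e-03 × 3600 = 7.42 mm/hr.
Over 9.9 h: total = 7.42 × 9.9 = 73.458 ≈ 73 mm.

R ≈ 7.42 mm/hr; total ≈ 73 mm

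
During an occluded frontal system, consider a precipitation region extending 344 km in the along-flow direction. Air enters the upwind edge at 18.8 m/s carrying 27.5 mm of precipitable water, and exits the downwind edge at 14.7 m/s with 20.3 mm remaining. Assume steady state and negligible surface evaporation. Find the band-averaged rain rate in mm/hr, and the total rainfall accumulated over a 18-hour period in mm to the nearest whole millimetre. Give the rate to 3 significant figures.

Column moisture flux per unit crosswind length is F = V × PW.
Inflow: F_in = 18.8 × 27.5 = 517 mm·m/s
Outflow: F_out = 14.7 × 20.3 = 298.41 mm·m/s
Steady-state rate R = (F_in − F_out)/L = (517 − 298.41) / 344000 m = 6.354e-04 mm/s.
R = 6.354e-04 × 3600 = 2.29 mm/hr.
Over 18 h: total = 2.29 × 18 = 41.22 ≈ 41 mm.

R ≈ 2.29 mm/hr; total ≈ 41 mm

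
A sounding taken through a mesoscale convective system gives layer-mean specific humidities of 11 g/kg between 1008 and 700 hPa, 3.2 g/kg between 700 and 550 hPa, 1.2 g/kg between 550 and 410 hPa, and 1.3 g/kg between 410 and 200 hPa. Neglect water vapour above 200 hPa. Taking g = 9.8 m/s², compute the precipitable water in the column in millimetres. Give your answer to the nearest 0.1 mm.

PW ≈ 44.0 mm

Precipitable water is the column-integrated vapour mass per unit area: PW = (1/g) Σ q̄ Δp, with q in kg/kg and Δp in Pa (1 kg/m² of water = 1 mm).
Layer 1008–700 hPa: Δp = 308 hPa = 30800 Pa, q̄ = 0.011 kg/kg → 0.011 × 30800 / 9.8 = 34.57 mm
Layer 700–550 hPa: Δp = 150 hPa = 15000 Pa, q̄ = 0.0032 kg/kg → 0.0032 × 15000 / 9.8 = 4.90 mm
Layer 550–410 hPa: Δp = 140 hPa = 14000 Pa, q̄ = 0.0012 kg/kg → 0.0012 × 14000 / 9.8 = 1.71 mm
Layer 410–200 hPa: Δp = 210 hPa = 21000 Pa, q̄ = 0.0013 kg/kg → 0.0013 × 21000 / 9.8 = 2.79 mm
PW = 34.57 + 4.90 + 1.71 + 2.79 = 43.97 ≈ 44.0 mm.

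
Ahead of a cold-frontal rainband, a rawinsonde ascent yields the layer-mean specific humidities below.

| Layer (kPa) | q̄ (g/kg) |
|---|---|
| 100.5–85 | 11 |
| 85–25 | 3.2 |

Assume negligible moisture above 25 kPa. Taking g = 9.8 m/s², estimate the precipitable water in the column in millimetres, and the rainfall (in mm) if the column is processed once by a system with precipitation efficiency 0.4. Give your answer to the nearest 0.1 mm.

Precipitable water is the column-integrated vapour mass per unit area: PW = (1/g) Σ q̄ Δp, with q in kg/kg and Δp in Pa (1 kg/m² of water = 1 mm).
Layer 100.5–85 kPa: Δp = 155 hPa = 15500 Pa, q̄ = 0.011 kg/kg → 0.011 × 15500 / 9.8 = 17.40 mm
Layer 85–25 kPa: Δp = 600 hPa = 60000 Pa, q̄ = 0.0032 kg/kg → 0.0032 × 60000 / 9.8 = 19.59 mm
PW = 17.40 + 19.59 = 36.99 ≈ 37.0 mm.
Rainfall = ε × PW = 0.4 × 37.0 = 14.8 mm.

PW ≈ 37.0 mm; rainfall ≈ 14.8 mm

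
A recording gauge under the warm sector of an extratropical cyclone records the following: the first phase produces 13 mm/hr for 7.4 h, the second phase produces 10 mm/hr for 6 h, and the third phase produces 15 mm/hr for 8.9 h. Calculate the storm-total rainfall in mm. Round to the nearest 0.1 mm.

total ≈ 289.7 mm

Total = Σ Rᵢ Δtᵢ = 13 × 7.4 + 10 × 6 + 15 × 8.9
      = 96.2 + 60 + 133.5 = 289.7 mm.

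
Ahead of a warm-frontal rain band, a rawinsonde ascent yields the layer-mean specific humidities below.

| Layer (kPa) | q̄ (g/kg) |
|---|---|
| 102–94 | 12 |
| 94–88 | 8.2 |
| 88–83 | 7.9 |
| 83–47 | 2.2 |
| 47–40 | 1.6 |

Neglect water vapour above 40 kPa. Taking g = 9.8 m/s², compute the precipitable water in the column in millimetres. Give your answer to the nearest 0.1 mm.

PW ≈ 28.1 mm

Precipitable water is the column-integrated vapour mass per unit area: PW = (1/g) Σ q̄ Δp, with q in kg/kg and Δp in Pa (1 kg/m² of water = 1 mm).
Layer 102–94 kPa: Δp = 80 hPa = 8000 Pa, q̄ = 0.012 kg/kg → 0.012 × 8000 / 9.8 = 9.80 mm
Layer 94–88 kPa: Δp = 60 hPa = 6000 Pa, q̄ = 0.0082 kg/kg → 0.0082 × 6000 / 9.8 = 5.02 mm
Layer 88–83 kPa: Δp = 50 hPa = 5000 Pa, q̄ = 0.0079 kg/kg → 0.0079 × 5000 / 9.8 = 4.03 mm
Layer 83–47 kPa: Δp = 360 hPa = 36000 Pa, q̄ = 0.0022 kg/kg → 0.0022 × 36000 / 9.8 = 8.08 mm
Layer 47–40 kPa: Δp = 70 hPa = 7000 Pa, q̄ = 0.0016 kg/kg → 0.0016 × 7000 / 9.8 = 1.14 mm
PW = 9.80 + 5.02 + 4.03 + 8.08 + 1.14 = 28.07 ≈ 28.1 mm.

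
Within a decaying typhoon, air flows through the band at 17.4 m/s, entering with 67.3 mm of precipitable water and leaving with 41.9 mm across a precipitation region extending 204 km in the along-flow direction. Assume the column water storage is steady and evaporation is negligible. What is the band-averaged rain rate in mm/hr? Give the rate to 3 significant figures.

R ≈ 7.80 mm/hr

Column moisture flux per unit crosswind length is F = V × PW.
Inflow: F_in = 17.4 × 67.3 = 1171.02 mm·m/s
Outflow: F_out = 17.4 × 41.9 = 729.06 mm·m/s
Steady-state rate R = (F_in − F_out)/L = (1171.02 − 729.06) / 204000 m = 2.166e-03 mm/s.
R = 2.166e-03 × 3600 = 7.80 mm/hr.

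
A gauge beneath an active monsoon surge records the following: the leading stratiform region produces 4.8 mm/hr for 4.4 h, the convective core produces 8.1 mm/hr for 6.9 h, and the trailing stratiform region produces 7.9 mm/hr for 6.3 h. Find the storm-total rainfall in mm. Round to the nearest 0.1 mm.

total ≈ 126.8 mm

Total = Σ Rᵢ Δtᵢ = 4.8 × 4.4 + 8.1 × 6.9 + 7.9 × 6.3
      = 21.12 + 55.89 + 49.77 = 126.8 mm.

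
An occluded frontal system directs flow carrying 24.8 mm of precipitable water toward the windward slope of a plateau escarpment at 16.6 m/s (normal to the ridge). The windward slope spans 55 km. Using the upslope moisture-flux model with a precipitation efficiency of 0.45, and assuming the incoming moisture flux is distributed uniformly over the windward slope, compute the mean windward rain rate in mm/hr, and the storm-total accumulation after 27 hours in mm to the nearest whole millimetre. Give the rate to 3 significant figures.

R ≈ 12.1 mm/hr; total ≈ 327 mm

Incoming column moisture flux per unit ridge length: F = V × PW = 16.6 × 24.8 = 411.68 mm·m/s.
Spread over the 55 km slope with efficiency ε = 0.45: R = ε·F/W = 0.45 × 411.68 / 55000 m = 3.368e-03 mm/s.
R = 3.368e-03 × 3600 = 12.1 mm/hr.
Over 27 h: total = 12.1 × 27 = 326.7 ≈ 327 mm.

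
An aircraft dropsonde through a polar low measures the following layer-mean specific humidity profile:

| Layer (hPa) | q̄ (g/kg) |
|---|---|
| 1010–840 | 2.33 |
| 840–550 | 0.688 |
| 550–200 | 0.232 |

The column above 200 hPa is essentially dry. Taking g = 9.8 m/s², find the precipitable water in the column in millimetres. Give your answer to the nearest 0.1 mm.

Precipitable water is the column-integrated vapour mass per unit area: PW = (1/g) Σ q̄ Δp, with q in kg/kg and Δp in Pa (1 kg/m² of water = 1 mm).
Layer 1010–840 hPa: Δp = 170 hPa = 17000 Pa, q̄ = 0.00233 kg/kg → 0.00233 × 17000 / 9.8 = 4.04 mm
Layer 840–550 hPa: Δp = 290 hPa = 29000 Pa, q̄ = 0.000688 kg/kg → 0.000688 × 29000 / 9.8 = 2.04 mm
Layer 550–200 hPa: Δp = 350 hPa = 35000 Pa, q̄ = 0.000232 kg/kg → 0.000232 × 35000 / 9.8 = 0.83 mm
PW = 4.04 + 2.04 + 0.83 = 6.91 ≈ 6.9 mm.

PW ≈ 6.9 mm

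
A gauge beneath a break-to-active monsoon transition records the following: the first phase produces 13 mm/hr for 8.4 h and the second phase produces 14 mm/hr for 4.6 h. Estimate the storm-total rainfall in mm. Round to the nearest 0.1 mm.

Total = Σ Rᵢ Δtᵢ = 13 × 8.4 + 14 × 4.6
      = 109.2 + 64.4 = 173.6 mm.

total ≈ 173.6 mm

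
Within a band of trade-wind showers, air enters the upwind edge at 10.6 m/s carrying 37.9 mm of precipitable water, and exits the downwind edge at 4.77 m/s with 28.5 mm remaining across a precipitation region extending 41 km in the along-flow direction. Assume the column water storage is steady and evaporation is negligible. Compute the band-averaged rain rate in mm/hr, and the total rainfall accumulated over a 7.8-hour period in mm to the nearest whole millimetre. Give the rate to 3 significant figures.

R ≈ 23.3 mm/hr; total ≈ 182 mm

Column moisture flux per unit crosswind length is F = V × PW.
Inflow: F_in = 10.6 × 37.9 = 401.74 mm·m/s
Outflow: F_out = 4.77 × 28.5 = 135.945 mm·m/s
Steady-state rate R = (F_in − F_out)/L = (401.74 − 135.945) / 41000 m = 6.483e-03 mm/s.
R = 6.483e-03 × 3600 = 23.3 mm/hr.
Over 7.8 h: total = 23.3 × 7.8 = 181.74 ≈ 182 mm.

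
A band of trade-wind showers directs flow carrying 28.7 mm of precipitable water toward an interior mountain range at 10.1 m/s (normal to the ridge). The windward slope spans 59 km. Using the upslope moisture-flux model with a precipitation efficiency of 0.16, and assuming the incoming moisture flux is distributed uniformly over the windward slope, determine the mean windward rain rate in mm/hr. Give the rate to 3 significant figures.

Incoming column moisture flux per unit ridge length: F = V × PW = 10.1 × 28.7 = 289.87 mm·m/s.
Spread over the 59 km slope with efficiency ε = 0.16: R = ε·F/W = 0.16 × 289.87 / 59000 m = 7.861e-04 mm/s.
R = 7.861e-04 × 3600 = 2.83 mm/hr.

R ≈ 2.83 mm/hr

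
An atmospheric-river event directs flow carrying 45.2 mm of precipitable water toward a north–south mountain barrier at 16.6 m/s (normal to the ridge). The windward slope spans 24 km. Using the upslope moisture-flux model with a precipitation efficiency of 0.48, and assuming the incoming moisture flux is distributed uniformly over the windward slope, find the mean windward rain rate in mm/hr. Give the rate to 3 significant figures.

Incoming column moisture flux per unit ridge length: F = V × PW = 16.6 × 45.2 = 750.32 mm·m/s.
Spread over the 24 km slope with efficiency ε = 0.48: R = ε·F/W = 0.48 × 750.32 / 24000 m = 1.501e-02 mm/s.
R = 1.501e-02 × 3600 = 54.0 mm/hr.

R ≈ 54.0 mm/hr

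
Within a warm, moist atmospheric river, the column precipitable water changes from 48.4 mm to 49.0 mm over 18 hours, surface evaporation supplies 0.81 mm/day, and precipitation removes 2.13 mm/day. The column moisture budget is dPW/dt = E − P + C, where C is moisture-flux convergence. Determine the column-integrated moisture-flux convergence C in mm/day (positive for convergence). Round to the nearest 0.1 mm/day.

dPW/dt = (49.0 − 48.4) mm / (18/24 day) = +0.800 mm/day.
C = dPW/dt − E + P = (+0.800) − 0.81 + 2.13 = 2.1 mm/day.

C ≈ 2.1 mm/day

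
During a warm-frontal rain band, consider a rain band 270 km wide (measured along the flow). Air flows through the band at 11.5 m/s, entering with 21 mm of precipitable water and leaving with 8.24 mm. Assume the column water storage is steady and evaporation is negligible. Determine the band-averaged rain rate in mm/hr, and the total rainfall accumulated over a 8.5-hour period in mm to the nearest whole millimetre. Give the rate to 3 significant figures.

R ≈ 1.96 mm/hr; total ≈ 17 mm

Column moisture flux per unit crosswind length is F = V × PW.
Inflow: F_in = 11.5 × 21 = 241.5 mm·m/s
Outflow: F_out = 11.5 × 8.24 = 94.76 mm·m/s
Steady-state rate R = (F_in − F_out)/L = (241.5 − 94.76) / 270000 m = 5.435e-04 mm/s.
R = 5.435e-04 × 3600 = 1.96 mm/hr.
Over 8.5 h: total = 1.96 × 8.5 = 16.66 ≈ 17 mm.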